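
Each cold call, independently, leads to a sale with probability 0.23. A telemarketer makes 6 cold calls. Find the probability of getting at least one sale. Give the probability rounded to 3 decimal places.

P(at least one) = 1 − P(none) = 1 − (1 − 0.23)^6
= 1 − 0.20842 = 0.79158

0.792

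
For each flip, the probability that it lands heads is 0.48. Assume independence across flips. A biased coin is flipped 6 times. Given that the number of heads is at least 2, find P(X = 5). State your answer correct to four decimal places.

0.0913

X ~ Binomial(6, 0.48). Want P(X=5 | X≥2) = P(X=5) / P(X≥2).
P(X=5) = C(6,5)·0.48^5·0.52^1 = 0.079499
P(X≥2) = 1 − 0.019771 − 0.109499 = 0.870731
Ratio = 0.079499 / 0.870731 = 0.091301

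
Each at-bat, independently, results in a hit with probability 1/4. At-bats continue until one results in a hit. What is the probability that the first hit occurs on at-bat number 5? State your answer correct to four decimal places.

0.0791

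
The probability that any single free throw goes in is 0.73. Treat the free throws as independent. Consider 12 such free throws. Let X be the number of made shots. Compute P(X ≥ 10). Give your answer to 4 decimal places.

X ~ Binomial(12, 0.73); P(X ≥ 10) = Σ C(12,k) p^k (1−p)^(12−k) over k:
  k=10: C(12,10)·0.73^10·0.27^2 = 0.206776
  k=11: C(12,11)·0.73^11·0.27^1 = 0.101647
  k=12: C(12,12)·0.73^12·0.27^0 = 0.022902
Total = 0.331325

0.3313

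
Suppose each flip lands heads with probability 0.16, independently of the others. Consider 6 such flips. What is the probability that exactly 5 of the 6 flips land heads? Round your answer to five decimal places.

X ~ Binomial(n=6, p=0.16).
P(X=5) = C(6,5) · p^5 · (1−p)^1
= 6 · 0.00010486 · 0.84 = 0.0005285

0.00053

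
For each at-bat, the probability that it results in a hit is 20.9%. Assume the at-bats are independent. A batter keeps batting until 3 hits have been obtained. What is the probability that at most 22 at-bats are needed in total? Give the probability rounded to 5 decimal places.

0.86803

Finishing within 22 at-bats ⇔ at least 3 successes in the first 22. With X ~ Binomial(22, 0.209), P(Y ≤ 22) = 1 − P(X ≤ 2).
  k=0: C(22,0)·0.209^0·0.791^22 = 0.0057528
  k=1: C(22,1)·0.209^1·0.791^21 = 0.0334407
  k=2: C(22,2)·0.209^2·0.791^20 = 0.0927757
1 − 0.1319692 = 0.8680308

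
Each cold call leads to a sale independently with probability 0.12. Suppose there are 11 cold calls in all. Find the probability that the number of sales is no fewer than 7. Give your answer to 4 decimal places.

X ~ Binomial(11, 0.12); P(X ≥ 7) = Σ C(11,k) p^k (1−p)^(11−k) over k:
  k=7: C(11,7)·0.12^7·0.88^4 = 0.000071
  k=8: C(11,8)·0.12^8·0.88^3 = 0.000005
  k=9: C(11,9)·0.12^9·0.88^2 = 0.000000
  k=10: C(11,10)·0.12^10·0.88^1 = 0.000000
  k=11: C(11,11)·0.12^11·0.88^0 = 0.000000
Total = 0.000076

0.0001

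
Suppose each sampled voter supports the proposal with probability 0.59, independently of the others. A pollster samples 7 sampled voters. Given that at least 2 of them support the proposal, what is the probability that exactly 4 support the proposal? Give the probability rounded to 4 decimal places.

X ~ Binomial(7, 0.59). Want P(X=4 | X≥2) = P(X=4) / P(X≥2).
P(X=4) = C(7,4)·0.59^4·0.41^3 = 0.292299
P(X≥2) = 1 − 0.001948 − 0.019618 = 0.978435
Ratio = 0.292299 / 0.978435 = 0.298742

0.2987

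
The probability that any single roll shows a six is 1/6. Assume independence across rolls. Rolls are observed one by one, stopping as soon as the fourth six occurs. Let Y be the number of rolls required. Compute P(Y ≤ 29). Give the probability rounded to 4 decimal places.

Finishing within 29 rolls ⇔ at least 4 successes in the first 29. With X ~ Binomial(29, 0.166667), P(Y ≤ 29) = 1 − P(X ≤ 3).
  k=0: C(29,0)·0.166667^0·0.833333^29 = 0.005055
  k=1: C(29,1)·0.166667^1·0.833333^28 = 0.029321
  k=2: C(29,2)·0.166667^2·0.833333^27 = 0.082097
  k=3: C(29,3)·0.166667^3·0.833333^26 = 0.147775
1 − 0.264249 = 0.735751

0.7358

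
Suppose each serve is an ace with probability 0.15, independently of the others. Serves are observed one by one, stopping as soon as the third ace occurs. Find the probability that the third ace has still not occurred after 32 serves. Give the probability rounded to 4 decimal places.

0.1218

Needing more than 32 serves ⇔ fewer than 3 successes in the first 32. With X ~ Binomial(32, 0.15), P(Y > 32) = P(X ≤ 2).
  k=0: C(32,0)·0.15^0·0.85^32 = 0.005513
  k=1: C(32,1)·0.15^1·0.85^31 = 0.031133
  k=2: C(32,2)·0.15^2·0.85^30 = 0.085159
P(X ≤ 2) = 0.121806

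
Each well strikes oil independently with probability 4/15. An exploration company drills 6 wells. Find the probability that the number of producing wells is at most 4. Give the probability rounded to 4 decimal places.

0.9937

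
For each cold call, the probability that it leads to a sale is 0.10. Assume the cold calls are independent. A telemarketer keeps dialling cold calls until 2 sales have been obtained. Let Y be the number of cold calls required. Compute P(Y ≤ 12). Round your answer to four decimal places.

Finishing within 12 cold calls ⇔ at least 2 successes in the first 12. With X ~ Binomial(12, 0.10), P(Y ≤ 12) = 1 − P(X ≤ 1).
  k=0: C(12,0)·0.10^0·0.90^12 = 0.282430
  k=1: C(12,1)·0.10^1·0.90^11 = 0.376573
1 − 0.659002 = 0.340998

0.3410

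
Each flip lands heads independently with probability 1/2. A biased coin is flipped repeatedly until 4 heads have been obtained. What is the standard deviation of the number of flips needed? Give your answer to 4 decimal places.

Y = total flips until the fourth success; negative binomial with r=4, p=0.50.
SD(Y) = √[r(1−p)/p²] = √(8.000000) = 2.828427

2.8284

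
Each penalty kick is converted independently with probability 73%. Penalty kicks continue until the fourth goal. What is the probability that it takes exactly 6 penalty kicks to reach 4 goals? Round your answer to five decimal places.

0.20702

Y = trial on which the fourth success occurs; negative binomial, r=4, p=0.73.
P(Y=6) = C(5,3) · p^4 · (1−p)^2
= 10 · 0.28398 · 0.0729 = 0.2070232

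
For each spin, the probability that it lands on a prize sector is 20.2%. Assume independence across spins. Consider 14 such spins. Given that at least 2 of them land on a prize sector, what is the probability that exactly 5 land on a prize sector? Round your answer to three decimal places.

0.109

X ~ Binomial(14, 0.202). Want P(X=5 | X≥2) = P(X=5) / P(X≥2).
P(X=5) = C(14,5)·0.202^5·0.798^9 = 0.08836
P(X≥2) = 1 − 0.04247 − 0.15049 = 0.80704
Ratio = 0.08836 / 0.80704 = 0.10948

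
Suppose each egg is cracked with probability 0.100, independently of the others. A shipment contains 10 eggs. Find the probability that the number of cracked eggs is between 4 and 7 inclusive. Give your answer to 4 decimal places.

X ~ Binomial(10, 0.10); P(4 ≤ X ≤ 7) = Σ C(10,k) p^k (1−p)^(10−k) over k:
  k=4: C(10,4)·0.10^4·0.90^6 = 0.011160
  k=5: C(10,5)·0.10^5·0.90^5 = 0.001488
  k=6: C(10,6)·0.10^6·0.90^4 = 0.000138
  k=7: C(10,7)·0.10^7·0.90^3 = 0.000009
Total = 0.012795

0.0128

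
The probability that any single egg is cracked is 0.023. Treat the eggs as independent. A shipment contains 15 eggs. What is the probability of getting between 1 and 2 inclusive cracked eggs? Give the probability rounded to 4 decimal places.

X ~ Binomial(15, 0.023); P(1 ≤ X ≤ 2) = Σ C(15,k) p^k (1−p)^(15−k) over k:
  k=1: C(15,1)·0.023^1·0.977^14 = 0.249082
  k=2: C(15,2)·0.023^2·0.977^13 = 0.041046
Total = 0.290129

0.2901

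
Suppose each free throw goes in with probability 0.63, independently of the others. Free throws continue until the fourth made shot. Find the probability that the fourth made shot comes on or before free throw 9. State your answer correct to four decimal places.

0.9304

Finishing within 9 free throws ⇔ at least 4 successes in the first 9. With X ~ Binomial(9, 0.63), P(Y ≤ 9) = 1 − P(X ≤ 3).
  k=0: C(9,0)·0.63^0·0.37^9 = 0.000130
  k=1: C(9,1)·0.63^1·0.37^8 = 0.001992
  k=2: C(9,2)·0.63^2·0.37^7 = 0.013564
  k=3: C(9,3)·0.63^3·0.37^6 = 0.053890
1 − 0.069576 = 0.930424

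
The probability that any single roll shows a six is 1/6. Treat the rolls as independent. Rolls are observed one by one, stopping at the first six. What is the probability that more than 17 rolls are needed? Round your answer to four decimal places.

Y = number of rolls to the first success; geometric, p = 0.166667.
P(Y > 17) = P(first 17 all fail) = (1−p)^17 = 0.045073

0.0451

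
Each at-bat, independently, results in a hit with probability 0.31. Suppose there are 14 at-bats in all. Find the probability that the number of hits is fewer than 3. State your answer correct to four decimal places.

0.1423

X ~ Binomial(14, 0.31); P(X ≤ 2) = Σ C(14,k) p^k (1−p)^(14−k) over k:
  k=0: C(14,0)·0.31^0·0.69^14 = 0.005545
  k=1: C(14,1)·0.31^1·0.69^13 = 0.034876
  k=2: C(14,2)·0.31^2·0.69^12 = 0.101848
Total = 0.142269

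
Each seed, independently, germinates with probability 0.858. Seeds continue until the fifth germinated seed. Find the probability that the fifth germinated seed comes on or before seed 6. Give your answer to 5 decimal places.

Finishing within 6 seeds ⇔ at least 5 successes in the first 6. With X ~ Binomial(6, 0.858), P(Y ≤ 6) = 1 − P(X ≤ 4).
  k=0: C(6,0)·0.858^0·0.142^6 = 0.0000082
  k=1: C(6,1)·0.858^1·0.142^5 = 0.0002972
  k=2: C(6,2)·0.858^2·0.142^4 = 0.0044897
  k=3: C(6,3)·0.858^3·0.142^3 = 0.0361707
  k=4: C(6,4)·0.858^4·0.142^2 = 0.1639144
1 − 0.2048802 = 0.7951198

0.79512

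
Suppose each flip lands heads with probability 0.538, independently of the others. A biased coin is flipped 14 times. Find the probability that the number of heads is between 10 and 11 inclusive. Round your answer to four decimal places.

X ~ Binomial(14, 0.538); P(10 ≤ X ≤ 11) = Σ C(14,k) p^k (1−p)^(14−k) over k:
  k=10: C(14,10)·0.538^10·0.462^4 = 0.092646
  k=11: C(14,11)·0.538^11·0.462^3 = 0.039231
Total = 0.131877

0.1319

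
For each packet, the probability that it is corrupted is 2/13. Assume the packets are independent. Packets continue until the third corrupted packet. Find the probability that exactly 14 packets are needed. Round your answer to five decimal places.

0.04522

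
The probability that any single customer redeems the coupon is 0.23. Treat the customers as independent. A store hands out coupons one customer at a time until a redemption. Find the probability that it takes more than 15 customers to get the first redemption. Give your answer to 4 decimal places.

Y = number of customers to the first success; geometric, p = 0.23.
P(Y > 15) = P(first 15 all fail) = (1−p)^15 = 0.019832

0.0198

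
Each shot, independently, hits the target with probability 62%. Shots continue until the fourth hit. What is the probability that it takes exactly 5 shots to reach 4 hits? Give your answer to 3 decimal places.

0.225

Y = trial on which the fourth success occurs; negative binomial, r=4, p=0.62.
P(Y=5) = C(4,3) · p^4 · (1−p)^1
= 4 · 0.14776 · 0.38 = 0.22460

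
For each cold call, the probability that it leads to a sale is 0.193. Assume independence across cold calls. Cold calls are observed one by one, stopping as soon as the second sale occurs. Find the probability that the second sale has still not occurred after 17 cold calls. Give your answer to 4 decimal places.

0.1323

Needing more than 17 cold calls ⇔ fewer than 2 successes in the first 17. With X ~ Binomial(17, 0.193), P(Y > 17) = P(X ≤ 1).
  k=0: C(17,0)·0.193^0·0.807^17 = 0.026113
  k=1: C(17,1)·0.193^1·0.807^16 = 0.106165
P(X ≤ 1) = 0.132278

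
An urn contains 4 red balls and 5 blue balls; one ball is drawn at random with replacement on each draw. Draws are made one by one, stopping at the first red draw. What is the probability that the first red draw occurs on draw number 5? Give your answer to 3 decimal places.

Geometric (trials to first success), p = 0.444444.
P(Y = 5) = (1−p)^4 · p = 0.09526 · 0.444444 = 0.04234

0.042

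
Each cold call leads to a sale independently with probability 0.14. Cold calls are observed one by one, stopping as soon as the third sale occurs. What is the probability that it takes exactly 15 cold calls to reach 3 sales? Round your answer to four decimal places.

Y = trial on which the third success occurs; negative binomial, r=3, p=0.14.
P(Y=15) = C(14,2) · p^3 · (1−p)^12
= 91 · 0.002744 · 0.16367 = 0.040870

0.0409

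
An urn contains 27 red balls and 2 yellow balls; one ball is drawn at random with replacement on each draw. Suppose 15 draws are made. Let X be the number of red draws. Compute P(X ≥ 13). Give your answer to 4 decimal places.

X ~ Binomial(15, 0.931034); P(X ≥ 13) = Σ C(15,k) p^k (1−p)^(15−k) over k:
  k=13: C(15,13)·0.931034^13·0.068966^2 = 0.197246
  k=14: C(15,14)·0.931034^14·0.068966^1 = 0.380403
  k=15: C(15,15)·0.931034^15·0.068966^0 = 0.342363
Total = 0.920012

0.9200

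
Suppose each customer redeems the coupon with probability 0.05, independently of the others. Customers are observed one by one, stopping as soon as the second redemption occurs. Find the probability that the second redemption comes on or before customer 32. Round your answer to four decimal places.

Finishing within 32 customers ⇔ at least 2 successes in the first 32. With X ~ Binomial(32, 0.05), P(Y ≤ 32) = 1 − P(X ≤ 1).
  k=0: C(32,0)·0.05^0·0.95^32 = 0.193711
  k=1: C(32,1)·0.05^1·0.95^31 = 0.326251
1 − 0.519962 = 0.480038

0.4800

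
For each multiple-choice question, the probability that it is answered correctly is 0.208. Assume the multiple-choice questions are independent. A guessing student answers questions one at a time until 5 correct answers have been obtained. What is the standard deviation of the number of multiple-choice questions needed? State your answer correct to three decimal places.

9.567

Y = total multiple-choice questions until the fifth success; negative binomial with r=5, p=0.208.
SD(Y) = √[r(1−p)/p²] = √(91.53107) = 9.56719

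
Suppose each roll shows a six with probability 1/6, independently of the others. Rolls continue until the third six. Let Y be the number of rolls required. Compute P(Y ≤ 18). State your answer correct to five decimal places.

Finishing within 18 rolls ⇔ at least 3 successes in the first 18. With X ~ Binomial(18, 0.166667), P(Y ≤ 18) = 1 − P(X ≤ 2).
  k=0: C(18,0)·0.166667^0·0.833333^18 = 0.0375610
  k=1: C(18,1)·0.166667^1·0.833333^17 = 0.1352197
  k=2: C(18,2)·0.166667^2·0.833333^16 = 0.2298735
1 − 0.4026543 = 0.5973457

0.59735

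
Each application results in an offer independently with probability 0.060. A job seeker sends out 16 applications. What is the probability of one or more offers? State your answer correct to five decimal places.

P(at least one) = 1 − P(none) = 1 − (1 − 0.06)^16
= 1 − 0.3715743 = 0.6284257

0.62843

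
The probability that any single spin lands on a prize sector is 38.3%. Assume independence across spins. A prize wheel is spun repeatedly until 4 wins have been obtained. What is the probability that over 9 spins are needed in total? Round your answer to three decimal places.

0.525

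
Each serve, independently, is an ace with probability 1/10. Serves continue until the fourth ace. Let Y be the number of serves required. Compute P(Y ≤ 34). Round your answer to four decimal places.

Finishing within 34 serves ⇔ at least 4 successes in the first 34. With X ~ Binomial(34, 0.10), P(Y ≤ 34) = 1 − P(X ≤ 3).
  k=0: C(34,0)·0.10^0·0.90^34 = 0.027813
  k=1: C(34,1)·0.10^1·0.90^33 = 0.105071
  k=2: C(34,2)·0.10^2·0.90^32 = 0.192630
  k=3: C(34,3)·0.10^3·0.90^31 = 0.228302
1 − 0.553815 = 0.446185

0.4462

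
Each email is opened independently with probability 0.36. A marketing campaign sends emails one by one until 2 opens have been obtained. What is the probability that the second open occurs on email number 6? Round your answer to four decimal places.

Y = trial on which the second success occurs; negative binomial, r=2, p=0.36.
P(Y=6) = C(5,1) · p^2 · (1−p)^4
= 5 · 0.1296 · 0.16777 = 0.108716

0.1087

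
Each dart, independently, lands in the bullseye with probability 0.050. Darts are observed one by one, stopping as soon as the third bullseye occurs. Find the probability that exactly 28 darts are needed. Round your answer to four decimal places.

0.0122

Y = trial on which the third success occurs; negative binomial, r=3, p=0.05.
P(Y=28) = C(27,2) · p^3 · (1−p)^25
= 351 · 0.000125 · 0.27739 = 0.012170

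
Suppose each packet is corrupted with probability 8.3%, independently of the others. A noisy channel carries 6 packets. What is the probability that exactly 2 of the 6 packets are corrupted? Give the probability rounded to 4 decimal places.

X ~ Binomial(n=6, p=0.083).
P(X=2) = C(6,2) · p^2 · (1−p)^4
= 15 · 0.006889 · 0.70709 = 0.073068

0.0731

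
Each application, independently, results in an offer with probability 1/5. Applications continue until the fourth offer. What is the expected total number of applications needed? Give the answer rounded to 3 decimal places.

Y = total applications until the fourth success; negative binomial with r=4, p=0.20.
E[Y] = r / p = 4 / 0.20 = 20.00000

20.000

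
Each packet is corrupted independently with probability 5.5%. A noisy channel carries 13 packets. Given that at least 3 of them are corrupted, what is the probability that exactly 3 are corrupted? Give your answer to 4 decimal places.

X ~ Binomial(13, 0.055). Want P(X=3 | X≥3) = P(X=3) / P(X≥3).
P(X=3) = C(13,3)·0.055^3·0.945^10 = 0.027025
P(X≥3) = 1 − 0.479307 − 0.362650 − 0.126640 = 0.031404
Ratio = 0.027025 / 0.031404 = 0.860585

0.8606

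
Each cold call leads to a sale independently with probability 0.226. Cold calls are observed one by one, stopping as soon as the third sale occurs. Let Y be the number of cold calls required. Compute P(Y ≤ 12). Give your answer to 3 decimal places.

Finishing within 12 cold calls ⇔ at least 3 successes in the first 12. With X ~ Binomial(12, 0.226), P(Y ≤ 12) = 1 − P(X ≤ 2).
  k=0: C(12,0)·0.226^0·0.774^12 = 0.04623
  k=1: C(12,1)·0.226^1·0.774^11 = 0.16197
  k=2: C(12,2)·0.226^2·0.774^10 = 0.26012
1 − 0.46832 = 0.53168

0.532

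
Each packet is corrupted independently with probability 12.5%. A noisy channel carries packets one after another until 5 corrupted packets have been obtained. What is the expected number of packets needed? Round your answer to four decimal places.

Y = total packets until the fifth success; negative binomial with r=5, p=0.125.
E[Y] = r / p = 5 / 0.125 = 40.000000

40.0000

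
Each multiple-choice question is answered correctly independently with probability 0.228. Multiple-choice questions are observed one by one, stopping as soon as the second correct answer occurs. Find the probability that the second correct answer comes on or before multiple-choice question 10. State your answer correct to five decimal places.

0.70274

Finishing within 10 multiple-choice questions ⇔ at least 2 successes in the first 10. With X ~ Binomial(10, 0.228), P(Y ≤ 10) = 1 − P(X ≤ 1).
  k=0: C(10,0)·0.228^0·0.772^10 = 0.0751922
  k=1: C(10,1)·0.228^1·0.772^9 = 0.2220703
1 − 0.2972626 = 0.7027374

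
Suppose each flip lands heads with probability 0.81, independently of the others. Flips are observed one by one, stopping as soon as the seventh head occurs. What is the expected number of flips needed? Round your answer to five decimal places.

8.64198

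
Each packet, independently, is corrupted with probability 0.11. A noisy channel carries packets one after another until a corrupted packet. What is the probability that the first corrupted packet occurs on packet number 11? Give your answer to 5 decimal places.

Geometric (trials to first success), p = 0.11.
P(Y = 11) = (1−p)^10 · p = 0.31182 · 0.11 = 0.0342999

0.03430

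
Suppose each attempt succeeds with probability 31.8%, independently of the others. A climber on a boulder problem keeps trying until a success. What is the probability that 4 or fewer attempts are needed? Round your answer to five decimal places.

0.78366

Y = number of attempts to the first success; geometric, p = 0.318.
P(Y ≤ 4) = 1 − (1−p)^4 = 1 − 0.2163403 = 0.7836597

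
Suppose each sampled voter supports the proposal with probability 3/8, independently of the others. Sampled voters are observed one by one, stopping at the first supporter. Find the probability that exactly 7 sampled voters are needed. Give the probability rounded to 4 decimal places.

0.0224

Geometric (trials to first success), p = 0.375.
P(Y = 7) = (1−p)^6 · p = 0.059605 · 0.375 = 0.022352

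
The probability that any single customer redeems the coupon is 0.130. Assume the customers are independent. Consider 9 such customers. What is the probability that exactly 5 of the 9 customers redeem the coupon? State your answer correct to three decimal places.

X ~ Binomial(n=9, p=0.13).
P(X=5) = C(9,5) · p^5 · (1−p)^4
= 126 · 3.7129e-05 · 0.5729 = 0.00268

0.003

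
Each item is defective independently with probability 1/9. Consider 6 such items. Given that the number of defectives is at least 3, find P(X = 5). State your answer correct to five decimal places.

0.00427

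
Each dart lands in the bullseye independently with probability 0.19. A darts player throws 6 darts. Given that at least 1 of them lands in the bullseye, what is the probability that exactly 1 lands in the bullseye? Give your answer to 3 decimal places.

X ~ Binomial(6, 0.19). Want P(X=1 | X≥1) = P(X=1) / P(X≥1).
P(X=1) = C(6,1)·0.19^1·0.81^5 = 0.39749
P(X≥1) = 1 − 0.28243 = 0.71757
Ratio = 0.39749 / 0.71757 = 0.55394

0.554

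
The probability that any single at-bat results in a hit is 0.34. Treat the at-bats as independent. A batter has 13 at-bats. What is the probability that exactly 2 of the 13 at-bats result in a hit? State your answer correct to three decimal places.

0.093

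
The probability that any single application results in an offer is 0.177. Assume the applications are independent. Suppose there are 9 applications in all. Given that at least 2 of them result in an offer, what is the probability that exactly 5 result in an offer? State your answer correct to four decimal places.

0.0204

X ~ Binomial(9, 0.177). Want P(X=5 | X≥2) = P(X=5) / P(X≥2).
P(X=5) = C(9,5)·0.177^5·0.823^4 = 0.010042
P(X≥2) = 1 − 0.173220 − 0.335285 = 0.491495
Ratio = 0.010042 / 0.491495 = 0.020432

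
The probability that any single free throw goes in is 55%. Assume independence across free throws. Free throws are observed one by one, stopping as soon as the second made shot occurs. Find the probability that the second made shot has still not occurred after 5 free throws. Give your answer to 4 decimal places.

0.1312

Needing more than 5 free throws ⇔ fewer than 2 successes in the first 5. With X ~ Binomial(5, 0.55), P(Y > 5) = P(X ≤ 1).
  k=0: C(5,0)·0.55^0·0.45^5 = 0.018453
  k=1: C(5,1)·0.55^1·0.45^4 = 0.112767
P(X ≤ 1) = 0.131220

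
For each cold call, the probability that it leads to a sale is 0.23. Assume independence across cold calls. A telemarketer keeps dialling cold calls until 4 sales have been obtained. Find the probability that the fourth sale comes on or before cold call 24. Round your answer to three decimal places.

Finishing within 24 cold calls ⇔ at least 4 successes in the first 24. With X ~ Binomial(24, 0.23), P(Y ≤ 24) = 1 − P(X ≤ 3).
  k=0: C(24,0)·0.23^0·0.77^24 = 0.00189
  k=1: C(24,1)·0.23^1·0.77^23 = 0.01353
  k=2: C(24,2)·0.23^2·0.77^22 = 0.04647
  k=3: C(24,3)·0.23^3·0.77^21 = 0.10179
1 − 0.16367 = 0.83633

0.836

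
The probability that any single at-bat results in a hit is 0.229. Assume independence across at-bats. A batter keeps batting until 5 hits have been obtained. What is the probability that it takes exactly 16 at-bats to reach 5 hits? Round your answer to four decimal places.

0.0492

Y = trial on which the fifth success occurs; negative binomial, r=5, p=0.229.
P(Y=16) = C(15,4) · p^5 · (1−p)^11
= 1365 · 0.00062976 · 0.057227 = 0.049194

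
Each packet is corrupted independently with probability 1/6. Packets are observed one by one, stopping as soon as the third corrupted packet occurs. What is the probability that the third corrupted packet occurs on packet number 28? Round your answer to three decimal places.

Y = trial on which the third success occurs; negative binomial, r=3, p=0.166667.
P(Y=28) = C(27,2) · p^3 · (1−p)^25
= 351 · 0.0046296 · 0.010483 = 0.01703

0.017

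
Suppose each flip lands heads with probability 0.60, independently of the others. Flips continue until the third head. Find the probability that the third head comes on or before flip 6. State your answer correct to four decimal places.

0.8208

Finishing within 6 flips ⇔ at least 3 successes in the first 6. With X ~ Binomial(6, 0.60), P(Y ≤ 6) = 1 − P(X ≤ 2).
  k=0: C(6,0)·0.60^0·0.40^6 = 0.004096
  k=1: C(6,1)·0.60^1·0.40^5 = 0.036864
  k=2: C(6,2)·0.60^2·0.40^4 = 0.138240
1 − 0.179200 = 0.820800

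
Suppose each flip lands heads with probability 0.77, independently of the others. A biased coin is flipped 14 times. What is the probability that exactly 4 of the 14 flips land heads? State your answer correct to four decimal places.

X ~ Binomial(n=14, p=0.77).
P(X=4) = C(14,4) · p^4 · (1−p)^10
= 1001 · 0.35153 · 4.1427e-07 = 0.000146

0.0001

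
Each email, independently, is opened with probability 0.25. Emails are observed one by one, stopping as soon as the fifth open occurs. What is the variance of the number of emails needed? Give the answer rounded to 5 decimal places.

60.00000

Y = total emails until the fifth success; negative binomial with r=5, p=0.25.
Var(Y) = r(1−p)/p² = 5·0.75 / 0.25² = 60.0000000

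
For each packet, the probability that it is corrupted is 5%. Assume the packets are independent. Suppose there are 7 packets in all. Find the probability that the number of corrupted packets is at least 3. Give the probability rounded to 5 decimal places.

0.00376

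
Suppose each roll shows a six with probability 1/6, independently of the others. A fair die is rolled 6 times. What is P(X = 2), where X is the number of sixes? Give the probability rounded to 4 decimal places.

0.2009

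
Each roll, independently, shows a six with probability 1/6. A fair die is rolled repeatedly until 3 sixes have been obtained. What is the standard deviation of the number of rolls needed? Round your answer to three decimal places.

9.487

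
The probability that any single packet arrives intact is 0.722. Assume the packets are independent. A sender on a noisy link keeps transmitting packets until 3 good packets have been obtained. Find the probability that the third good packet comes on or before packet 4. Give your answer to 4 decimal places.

0.6903

Finishing within 4 packets ⇔ at least 3 successes in the first 4. With X ~ Binomial(4, 0.722), P(Y ≤ 4) = 1 − P(X ≤ 2).
  k=0: C(4,0)·0.722^0·0.278^4 = 0.005973
  k=1: C(4,1)·0.722^1·0.278^3 = 0.062049
  k=2: C(4,2)·0.722^2·0.278^2 = 0.241721
1 − 0.309743 = 0.690257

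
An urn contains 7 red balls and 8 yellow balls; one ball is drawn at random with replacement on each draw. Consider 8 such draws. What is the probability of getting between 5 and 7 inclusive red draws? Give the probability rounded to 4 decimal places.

X ~ Binomial(8, 0.466667); P(5 ≤ X ≤ 7) = Σ C(8,k) p^k (1−p)^(8−k) over k:
  k=5: C(8,5)·0.466667^5·0.533333^3 = 0.188026
  k=6: C(8,6)·0.466667^6·0.533333^2 = 0.082261
  k=7: C(8,7)·0.466667^7·0.533333^1 = 0.020565
Total = 0.290853

0.2909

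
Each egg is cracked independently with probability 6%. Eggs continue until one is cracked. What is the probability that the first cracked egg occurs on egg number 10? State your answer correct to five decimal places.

Geometric (trials to first success), p = 0.06.
P(Y = 10) = (1−p)^9 · p = 0.57299 · 0.06 = 0.0343797

0.03438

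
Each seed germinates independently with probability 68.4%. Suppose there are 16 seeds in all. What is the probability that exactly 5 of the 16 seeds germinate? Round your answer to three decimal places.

X ~ Binomial(n=16, p=0.684).
P(X=5) = C(16,5) · p^5 · (1−p)^11
= 4368 · 0.14972 · 3.1373e-06 = 0.00205

0.002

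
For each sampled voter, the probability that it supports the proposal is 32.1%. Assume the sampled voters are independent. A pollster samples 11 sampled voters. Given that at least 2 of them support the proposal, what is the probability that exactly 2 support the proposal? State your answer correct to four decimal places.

0.1906

X ~ Binomial(11, 0.321). Want P(X=2 | X≥2) = P(X=2) / P(X≥2).
P(X=2) = C(11,2)·0.321^2·0.679^9 = 0.173860
P(X≥2) = 1 − 0.014144 − 0.073552 = 0.912304
Ratio = 0.173860 / 0.912304 = 0.190573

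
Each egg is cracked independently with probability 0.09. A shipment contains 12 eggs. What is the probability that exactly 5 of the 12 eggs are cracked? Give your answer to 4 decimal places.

X ~ Binomial(n=12, p=0.09).
P(X=5) = C(12,5) · p^5 · (1−p)^7
= 792 · 5.9049e-06 · 0.51676 = 0.002417

0.0024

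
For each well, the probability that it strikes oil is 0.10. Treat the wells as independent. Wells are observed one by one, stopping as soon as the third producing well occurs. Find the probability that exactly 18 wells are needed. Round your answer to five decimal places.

0.02800

Y = trial on which the third success occurs; negative binomial, r=3, p=0.10.
P(Y=18) = C(17,2) · p^3 · (1−p)^15
= 136 · 0.001 · 0.20589 = 0.0280012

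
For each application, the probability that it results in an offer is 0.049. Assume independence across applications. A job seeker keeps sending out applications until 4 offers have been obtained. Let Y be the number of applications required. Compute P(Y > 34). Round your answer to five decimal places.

0.91678

Needing more than 34 applications ⇔ fewer than 4 successes in the first 34. With X ~ Binomial(34, 0.049), P(Y > 34) = P(X ≤ 3).
  k=0: C(34,0)·0.049^0·0.951^34 = 0.1811914
  k=1: C(34,1)·0.049^1·0.951^33 = 0.3174184
  k=2: C(34,2)·0.049^2·0.951^32 = 0.2698557
  k=3: C(34,3)·0.049^3·0.951^31 = 0.1483118
P(X ≤ 3) = 0.9167773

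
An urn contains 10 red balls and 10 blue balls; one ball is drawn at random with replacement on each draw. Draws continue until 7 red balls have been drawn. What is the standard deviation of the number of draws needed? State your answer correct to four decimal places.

Y = total draws until the seventh success; negative binomial with r=7, p=0.50.
SD(Y) = √[r(1−p)/p²] = √(14.000000) = 3.741657

3.7417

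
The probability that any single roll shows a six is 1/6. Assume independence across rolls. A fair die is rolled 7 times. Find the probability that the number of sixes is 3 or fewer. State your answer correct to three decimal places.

X ~ Binomial(7, 0.166667); P(X ≤ 3) = Σ C(7,k) p^k (1−p)^(7−k) over k:
  k=0: C(7,0)·0.166667^0·0.833333^7 = 0.27908
  k=1: C(7,1)·0.166667^1·0.833333^6 = 0.39071
  k=2: C(7,2)·0.166667^2·0.833333^5 = 0.23443
  k=3: C(7,3)·0.166667^3·0.833333^4 = 0.07814
Total = 0.98237

0.982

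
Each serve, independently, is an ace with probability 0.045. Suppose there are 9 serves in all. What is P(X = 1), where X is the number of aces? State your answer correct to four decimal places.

X ~ Binomial(n=9, p=0.045).
P(X=1) = C(9,1) · p^1 · (1−p)^8
= 9 · 0.045 · 0.69187 = 0.280209

0.2802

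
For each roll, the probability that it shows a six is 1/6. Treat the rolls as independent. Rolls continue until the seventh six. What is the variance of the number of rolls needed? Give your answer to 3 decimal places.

Y = total rolls until the seventh success; negative binomial with r=7, p=0.166667.
Var(Y) = r(1−p)/p² = 7·0.833333 / 0.166667² = 210.00000

210.000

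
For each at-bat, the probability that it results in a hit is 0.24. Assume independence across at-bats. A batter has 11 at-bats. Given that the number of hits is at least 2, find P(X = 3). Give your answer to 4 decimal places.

0.3249

X ~ Binomial(11, 0.24). Want P(X=3 | X≥2) = P(X=3) / P(X≥2).
P(X=3) = C(11,3)·0.24^3·0.76^8 = 0.253879
P(X≥2) = 1 − 0.048860 − 0.169723 = 0.781418
Ratio = 0.253879 / 0.781418 = 0.324895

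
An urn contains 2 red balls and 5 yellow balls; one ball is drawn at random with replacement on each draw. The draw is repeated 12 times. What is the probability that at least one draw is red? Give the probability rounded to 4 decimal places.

0.9824

P(at least one) = 1 − P(none) = 1 − (1 − 0.285714)^12
= 1 − 0.017639 = 0.982361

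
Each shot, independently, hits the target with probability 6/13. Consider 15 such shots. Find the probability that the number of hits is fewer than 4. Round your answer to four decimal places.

X ~ Binomial(15, 0.461538); P(X ≤ 3) = Σ C(15,k) p^k (1−p)^(15−k) over k:
  k=0: C(15,0)·0.461538^0·0.538462^15 = 0.000093
  k=1: C(15,1)·0.461538^1·0.538462^14 = 0.001193
  k=2: C(15,2)·0.461538^2·0.538462^13 = 0.007155
  k=3: C(15,3)·0.461538^3·0.538462^12 = 0.026576
Total = 0.035016

0.0350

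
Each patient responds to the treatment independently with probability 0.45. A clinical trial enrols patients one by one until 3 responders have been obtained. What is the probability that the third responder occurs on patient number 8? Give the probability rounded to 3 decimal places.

Y = trial on which the third success occurs; negative binomial, r=3, p=0.45.
P(Y=8) = C(7,2) · p^3 · (1−p)^5
= 21 · 0.091125 · 0.050328 = 0.09631

0.096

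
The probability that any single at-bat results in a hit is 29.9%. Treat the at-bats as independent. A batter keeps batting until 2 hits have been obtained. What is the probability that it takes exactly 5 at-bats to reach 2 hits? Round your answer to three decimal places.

Y = trial on which the second success occurs; negative binomial, r=2, p=0.299.
P(Y=5) = C(4,1) · p^2 · (1−p)^3
= 4 · 0.089401 · 0.34447 = 0.12318

0.123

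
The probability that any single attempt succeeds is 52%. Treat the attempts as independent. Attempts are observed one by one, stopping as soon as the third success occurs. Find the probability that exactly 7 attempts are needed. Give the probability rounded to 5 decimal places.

Y = trial on which the third success occurs; negative binomial, r=3, p=0.52.
P(Y=7) = C(6,2) · p^3 · (1−p)^4
= 15 · 0.14061 · 0.053084 = 0.1119609

0.11196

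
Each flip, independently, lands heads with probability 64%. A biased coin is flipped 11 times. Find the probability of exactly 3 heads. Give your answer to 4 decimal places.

0.0122

X ~ Binomial(n=11, p=0.64).
P(X=3) = C(11,3) · p^3 · (1−p)^8
= 165 · 0.26214 · 0.00028211 = 0.012202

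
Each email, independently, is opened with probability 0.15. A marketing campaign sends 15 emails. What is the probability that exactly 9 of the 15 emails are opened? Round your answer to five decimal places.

0.00007

X ~ Binomial(n=15, p=0.15).
P(X=9) = C(15,9) · p^9 · (1−p)^6
= 5005 · 3.8443e-08 · 0.37715 = 0.0000726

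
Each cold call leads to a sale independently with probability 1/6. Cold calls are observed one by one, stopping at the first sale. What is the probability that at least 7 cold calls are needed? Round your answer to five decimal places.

0.33490

Y = number of cold calls to the first success; geometric, p = 0.166667.
P(Y > 6) = P(first 6 all fail) = (1−p)^6 = 0.3348980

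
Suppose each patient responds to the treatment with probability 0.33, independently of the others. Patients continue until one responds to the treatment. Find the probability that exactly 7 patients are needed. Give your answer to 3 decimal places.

0.030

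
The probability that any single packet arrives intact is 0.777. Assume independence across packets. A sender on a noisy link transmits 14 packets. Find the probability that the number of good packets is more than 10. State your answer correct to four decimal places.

0.6174

X ~ Binomial(14, 0.777); P(X ≥ 11) = Σ C(14,k) p^k (1−p)^(14−k) over k:
  k=11: C(14,11)·0.777^11·0.223^3 = 0.251563
  k=12: C(14,12)·0.777^12·0.223^2 = 0.219131
  k=13: C(14,13)·0.777^13·0.223^1 = 0.117464
  k=14: C(14,14)·0.777^14·0.223^0 = 0.029234
Total = 0.617393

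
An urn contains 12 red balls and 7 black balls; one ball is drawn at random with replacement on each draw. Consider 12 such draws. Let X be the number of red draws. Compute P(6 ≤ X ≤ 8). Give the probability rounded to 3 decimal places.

X ~ Binomial(12, 0.631579); P(6 ≤ X ≤ 8) = Σ C(12,k) p^k (1−p)^(12−k) over k:
  k=6: C(12,6)·0.631579^6·0.368421^6 = 0.14666
  k=7: C(12,7)·0.631579^7·0.368421^5 = 0.21550
  k=8: C(12,8)·0.631579^8·0.368421^4 = 0.23089
Total = 0.59304

0.593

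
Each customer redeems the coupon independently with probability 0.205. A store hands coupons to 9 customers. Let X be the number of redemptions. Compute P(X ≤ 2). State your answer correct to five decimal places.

0.72491

X ~ Binomial(9, 0.205); P(X ≤ 2) = Σ C(9,k) p^k (1−p)^(9−k) over k:
  k=0: C(9,0)·0.205^0·0.795^9 = 0.1268540
  k=1: C(9,1)·0.205^1·0.795^8 = 0.2943970
  k=2: C(9,2)·0.205^2·0.795^7 = 0.3036548
Total = 0.7249058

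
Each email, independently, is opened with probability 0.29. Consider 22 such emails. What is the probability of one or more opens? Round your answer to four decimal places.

P(at least one) = 1 − P(none) = 1 − (1 − 0.29)^22
= 1 − 0.000534 = 0.999466

0.9995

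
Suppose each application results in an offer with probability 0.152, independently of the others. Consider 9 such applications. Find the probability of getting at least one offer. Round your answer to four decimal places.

0.7732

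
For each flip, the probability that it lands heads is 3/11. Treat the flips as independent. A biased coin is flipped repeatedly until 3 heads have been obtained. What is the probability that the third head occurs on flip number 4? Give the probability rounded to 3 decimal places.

0.044

Y = trial on which the third success occurs; negative binomial, r=3, p=0.272727.
P(Y=4) = C(3,2) · p^3 · (1−p)^1
= 3 · 0.020285 · 0.72727 = 0.04426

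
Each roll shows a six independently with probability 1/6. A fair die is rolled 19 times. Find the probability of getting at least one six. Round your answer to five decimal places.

0.96870

P(at least one) = 1 − P(none) = 1 − (1 − 0.166667)^19
= 1 − 0.0313009 = 0.9686991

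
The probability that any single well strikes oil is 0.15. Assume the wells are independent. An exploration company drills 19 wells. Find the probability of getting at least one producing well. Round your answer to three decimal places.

0.954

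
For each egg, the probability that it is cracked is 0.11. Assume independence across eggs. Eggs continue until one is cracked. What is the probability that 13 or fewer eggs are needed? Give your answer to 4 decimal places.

Y = number of eggs to the first success; geometric, p = 0.11.
P(Y ≤ 13) = 1 − (1−p)^13 = 1 − 0.219821 = 0.780179

0.7802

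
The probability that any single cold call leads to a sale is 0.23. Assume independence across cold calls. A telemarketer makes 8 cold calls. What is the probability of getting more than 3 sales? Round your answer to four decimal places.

0.0880

X ~ Binomial(8, 0.23); P(X ≥ 4) = Σ C(8,k) p^k (1−p)^(8−k) over k:
  k=4: C(8,4)·0.23^4·0.77^4 = 0.068861
  k=5: C(8,5)·0.23^5·0.77^3 = 0.016455
  k=6: C(8,6)·0.23^6·0.77^2 = 0.002458
  k=7: C(8,7)·0.23^7·0.77^1 = 0.000210
  k=8: C(8,8)·0.23^8·0.77^0 = 0.000008
Total = 0.087991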